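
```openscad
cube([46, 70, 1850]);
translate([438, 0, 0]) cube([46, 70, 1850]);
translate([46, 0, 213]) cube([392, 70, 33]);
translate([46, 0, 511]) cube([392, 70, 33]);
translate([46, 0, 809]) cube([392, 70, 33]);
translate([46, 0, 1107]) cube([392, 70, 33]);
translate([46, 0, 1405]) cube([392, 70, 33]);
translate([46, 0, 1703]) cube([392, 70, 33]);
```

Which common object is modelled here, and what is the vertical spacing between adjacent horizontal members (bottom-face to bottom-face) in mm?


A ladder. The rung spacing is 298 mm.

Two tall 46×70 posts with 6 short bars between them — a ladder. Adjacent rungs sit at z = 213 and z = 511, so the spacing is 511 − 213 = 298 mm.


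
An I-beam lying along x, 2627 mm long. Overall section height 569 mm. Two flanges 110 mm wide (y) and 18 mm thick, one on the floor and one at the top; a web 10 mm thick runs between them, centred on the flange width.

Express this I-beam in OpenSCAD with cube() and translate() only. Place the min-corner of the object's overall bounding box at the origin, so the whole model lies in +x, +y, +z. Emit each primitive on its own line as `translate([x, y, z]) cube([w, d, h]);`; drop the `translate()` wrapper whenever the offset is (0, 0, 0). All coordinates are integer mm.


cube([2627, 110, 18]);
translate([0, 50, 18]) cube([2627, 10, 533]);
translate([0, 0, 551]) cube([2627, 110, 18]);


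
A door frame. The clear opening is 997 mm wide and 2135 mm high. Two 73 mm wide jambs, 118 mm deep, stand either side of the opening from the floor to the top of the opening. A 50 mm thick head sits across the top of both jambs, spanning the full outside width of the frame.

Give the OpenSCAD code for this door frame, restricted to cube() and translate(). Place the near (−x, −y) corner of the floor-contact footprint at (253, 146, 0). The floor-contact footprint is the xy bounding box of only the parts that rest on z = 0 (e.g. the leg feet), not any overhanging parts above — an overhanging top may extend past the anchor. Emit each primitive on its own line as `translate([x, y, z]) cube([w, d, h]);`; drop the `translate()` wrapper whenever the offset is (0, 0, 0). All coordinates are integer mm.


translate([253, 146, 0]) cube([73, 118, 2135]);
translate([1323, 146, 0]) cube([73, 118, 2135]);
translate([253, 146, 2135]) cube([1143, 118, 50]);


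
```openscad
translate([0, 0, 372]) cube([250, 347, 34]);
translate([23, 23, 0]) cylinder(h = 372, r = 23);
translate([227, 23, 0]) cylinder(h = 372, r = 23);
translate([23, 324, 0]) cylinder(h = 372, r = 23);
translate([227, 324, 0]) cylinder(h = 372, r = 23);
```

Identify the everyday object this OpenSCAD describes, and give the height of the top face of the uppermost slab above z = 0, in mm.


A stool. The seat height is 406 mm.

A 250×347×34 slab at z = 372 on four corner cylinders — a stool. The seat top is 372 + 34 = 406 mm.


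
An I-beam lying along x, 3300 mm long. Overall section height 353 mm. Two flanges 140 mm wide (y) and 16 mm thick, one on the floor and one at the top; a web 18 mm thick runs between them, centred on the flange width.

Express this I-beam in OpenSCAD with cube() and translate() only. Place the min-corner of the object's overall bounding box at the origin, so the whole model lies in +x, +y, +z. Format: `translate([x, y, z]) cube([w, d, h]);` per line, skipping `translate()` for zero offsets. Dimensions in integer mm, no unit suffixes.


cube([3300, 140, 16]);
translate([0, 61, 16]) cube([3300, 18, 321]);
translate([0, 0, 337]) cube([3300, 140, 16]);


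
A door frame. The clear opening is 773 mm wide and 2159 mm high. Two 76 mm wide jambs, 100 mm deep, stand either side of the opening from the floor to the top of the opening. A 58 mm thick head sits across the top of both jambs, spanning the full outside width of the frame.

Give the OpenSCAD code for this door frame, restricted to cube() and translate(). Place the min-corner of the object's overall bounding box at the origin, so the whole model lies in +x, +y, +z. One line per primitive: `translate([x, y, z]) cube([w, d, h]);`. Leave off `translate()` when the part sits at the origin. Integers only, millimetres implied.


cube([76, 100, 2159]);
translate([849, 0, 0]) cube([76, 100, 2159]);
translate([0, 0, 2159]) cube([925, 100, 58]);


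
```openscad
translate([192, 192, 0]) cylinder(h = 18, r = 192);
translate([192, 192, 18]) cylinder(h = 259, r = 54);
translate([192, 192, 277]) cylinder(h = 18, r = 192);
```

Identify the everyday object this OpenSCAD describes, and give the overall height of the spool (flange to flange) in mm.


A spool. The overall height is 295 mm.

Three coaxial cylinders, large–small–large — a spool. Two 18 mm flanges and a 259 mm core give 18 + 259 + 18 = 295 mm.


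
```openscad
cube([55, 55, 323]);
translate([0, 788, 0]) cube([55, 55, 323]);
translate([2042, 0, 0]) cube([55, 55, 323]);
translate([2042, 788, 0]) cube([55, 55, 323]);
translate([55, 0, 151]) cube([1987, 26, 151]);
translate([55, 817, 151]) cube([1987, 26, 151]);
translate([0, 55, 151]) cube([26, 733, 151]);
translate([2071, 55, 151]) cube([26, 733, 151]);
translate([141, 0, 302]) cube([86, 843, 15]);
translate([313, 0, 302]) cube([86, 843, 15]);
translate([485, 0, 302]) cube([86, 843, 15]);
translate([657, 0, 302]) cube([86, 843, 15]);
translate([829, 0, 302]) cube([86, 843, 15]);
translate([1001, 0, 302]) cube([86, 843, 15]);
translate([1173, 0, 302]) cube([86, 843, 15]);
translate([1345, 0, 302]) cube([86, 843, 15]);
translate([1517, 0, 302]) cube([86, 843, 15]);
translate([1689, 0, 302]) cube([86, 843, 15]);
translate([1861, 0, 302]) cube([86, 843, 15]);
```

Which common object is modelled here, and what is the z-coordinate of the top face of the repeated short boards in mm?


A bed frame. The slat-top height is 317 mm.

Four posts, four rails, and a row of slats — a bed frame. Slats sit on the rails at z = 151 + 151 = 302; with slat thickness 15, the top is 317 mm.


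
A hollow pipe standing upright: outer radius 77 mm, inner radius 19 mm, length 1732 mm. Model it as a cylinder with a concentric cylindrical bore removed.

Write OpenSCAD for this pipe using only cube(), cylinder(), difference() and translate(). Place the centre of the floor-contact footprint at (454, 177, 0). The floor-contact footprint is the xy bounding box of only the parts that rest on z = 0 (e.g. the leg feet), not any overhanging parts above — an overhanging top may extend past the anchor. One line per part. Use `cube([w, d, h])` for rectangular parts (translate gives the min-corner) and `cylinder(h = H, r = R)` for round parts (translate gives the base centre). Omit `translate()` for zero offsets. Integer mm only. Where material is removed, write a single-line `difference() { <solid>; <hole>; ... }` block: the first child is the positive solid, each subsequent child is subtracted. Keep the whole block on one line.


difference() { translate([454, 177, 0]) cylinder(h = 1732, r = 77); translate([454, 177, 0]) cylinder(h = 1732, r = 19); }


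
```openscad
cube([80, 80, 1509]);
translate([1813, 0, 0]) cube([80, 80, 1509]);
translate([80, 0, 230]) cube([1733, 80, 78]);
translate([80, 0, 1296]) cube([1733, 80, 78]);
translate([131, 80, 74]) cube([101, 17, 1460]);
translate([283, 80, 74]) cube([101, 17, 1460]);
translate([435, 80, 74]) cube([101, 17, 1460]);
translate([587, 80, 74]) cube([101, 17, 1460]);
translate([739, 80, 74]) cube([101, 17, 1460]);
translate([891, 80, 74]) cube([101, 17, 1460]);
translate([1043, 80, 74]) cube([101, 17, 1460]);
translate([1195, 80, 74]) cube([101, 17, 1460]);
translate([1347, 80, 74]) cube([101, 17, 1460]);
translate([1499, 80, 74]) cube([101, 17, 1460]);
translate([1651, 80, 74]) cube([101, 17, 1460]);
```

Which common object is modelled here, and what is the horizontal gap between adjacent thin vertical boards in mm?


A fence section. The picket gap is 51 mm.

Two posts, two rails, 11 pickets — a fence section. Span 1733 mm holds 11 pickets of 101 mm with 12 equal gaps: ⌊(1733 − 11·101) / 12⌋ = 51 mm.


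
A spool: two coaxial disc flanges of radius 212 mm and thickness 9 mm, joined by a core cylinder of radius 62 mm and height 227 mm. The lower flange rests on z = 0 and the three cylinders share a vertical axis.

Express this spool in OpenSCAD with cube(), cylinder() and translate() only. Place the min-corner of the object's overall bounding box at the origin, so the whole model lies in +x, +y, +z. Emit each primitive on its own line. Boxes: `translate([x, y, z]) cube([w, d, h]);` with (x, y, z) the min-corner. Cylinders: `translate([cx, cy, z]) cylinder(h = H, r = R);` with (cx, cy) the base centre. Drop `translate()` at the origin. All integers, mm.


translate([212, 212, 0]) cylinder(h = 9, r = 212);
translate([212, 212, 9]) cylinder(h = 227, r = 62);
translate([212, 212, 236]) cylinder(h = 9, r = 212);


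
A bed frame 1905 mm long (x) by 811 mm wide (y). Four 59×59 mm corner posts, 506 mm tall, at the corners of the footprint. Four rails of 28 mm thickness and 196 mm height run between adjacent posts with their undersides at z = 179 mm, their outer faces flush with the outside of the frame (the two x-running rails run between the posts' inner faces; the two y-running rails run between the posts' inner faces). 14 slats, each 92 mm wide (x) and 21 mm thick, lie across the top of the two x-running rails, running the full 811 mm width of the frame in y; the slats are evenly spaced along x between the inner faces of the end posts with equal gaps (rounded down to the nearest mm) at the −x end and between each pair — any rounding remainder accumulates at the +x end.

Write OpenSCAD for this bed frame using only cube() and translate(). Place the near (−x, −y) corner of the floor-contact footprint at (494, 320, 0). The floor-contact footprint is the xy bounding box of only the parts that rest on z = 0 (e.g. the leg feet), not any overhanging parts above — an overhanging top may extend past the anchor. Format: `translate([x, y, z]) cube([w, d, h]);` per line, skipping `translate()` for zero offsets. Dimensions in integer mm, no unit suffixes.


// slat z = rail_z + rail_h = 179 + 196 = 375
// slat gap = ⌊(1787 − 14·92) / 15⌋ = 33
translate([494, 320, 0]) cube([59, 59, 506]);
translate([494, 1072, 0]) cube([59, 59, 506]);
translate([2340, 320, 0]) cube([59, 59, 506]);
translate([2340, 1072, 0]) cube([59, 59, 506]);
translate([553, 320, 179]) cube([1787, 28, 196]);
translate([553, 1103, 179]) cube([1787, 28, 196]);
translate([494, 379, 179]) cube([28, 693, 196]);
translate([2371, 379, 179]) cube([28, 693, 196]);
translate([586, 320, 375]) cube([92, 811, 21]);
translate([711, 320, 375]) cube([92, 811, 21]);
translate([836, 320, 375]) cube([92, 811, 21]);
translate([961, 320, 375]) cube([92, 811, 21]);
translate([1086, 320, 375]) cube([92, 811, 21]);
translate([1211, 320, 375]) cube([92, 811, 21]);
translate([1336, 320, 375]) cube([92, 811, 21]);
translate([1461, 320, 375]) cube([92, 811, 21]);
translate([1586, 320, 375]) cube([92, 811, 21]);
translate([1711, 320, 375]) cube([92, 811, 21]);
translate([1836, 320, 375]) cube([92, 811, 21]);
translate([1961, 320, 375]) cube([92, 811, 21]);
translate([2086, 320, 375]) cube([92, 811, 21]);
translate([2211, 320, 375]) cube([92, 811, 21]);


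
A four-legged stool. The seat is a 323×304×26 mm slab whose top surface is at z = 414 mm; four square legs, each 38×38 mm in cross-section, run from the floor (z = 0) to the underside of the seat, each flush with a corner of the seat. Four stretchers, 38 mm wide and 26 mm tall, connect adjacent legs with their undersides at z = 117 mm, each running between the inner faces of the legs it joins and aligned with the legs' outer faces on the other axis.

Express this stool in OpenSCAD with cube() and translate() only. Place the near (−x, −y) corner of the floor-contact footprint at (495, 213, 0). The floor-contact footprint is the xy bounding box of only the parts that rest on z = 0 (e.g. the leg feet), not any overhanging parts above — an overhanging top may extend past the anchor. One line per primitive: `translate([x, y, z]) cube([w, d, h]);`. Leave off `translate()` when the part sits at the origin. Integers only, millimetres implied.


// leg_h = 414 - 26 = 388
// stretcher span = 323 - 2*38 = 247
translate([495, 213, 388]) cube([323, 304, 26]);
translate([495, 213, 0]) cube([38, 38, 388]);
translate([780, 213, 0]) cube([38, 38, 388]);
translate([495, 479, 0]) cube([38, 38, 388]);
translate([780, 479, 0]) cube([38, 38, 388]);
translate([533, 213, 117]) cube([247, 38, 26]);
translate([533, 479, 117]) cube([247, 38, 26]);
translate([495, 251, 117]) cube([38, 228, 26]);
translate([780, 251, 117]) cube([38, 228, 26]);


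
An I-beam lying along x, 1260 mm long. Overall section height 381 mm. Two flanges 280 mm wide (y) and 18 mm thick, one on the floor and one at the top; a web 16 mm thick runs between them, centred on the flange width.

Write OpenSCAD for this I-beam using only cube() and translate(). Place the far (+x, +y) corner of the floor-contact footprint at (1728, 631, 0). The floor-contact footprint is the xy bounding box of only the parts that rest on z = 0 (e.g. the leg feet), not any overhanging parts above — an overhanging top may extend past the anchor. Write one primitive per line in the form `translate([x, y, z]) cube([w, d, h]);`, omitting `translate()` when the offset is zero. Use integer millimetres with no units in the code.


translate([468, 351, 0]) cube([1260, 280, 18]);
translate([468, 483, 18]) cube([1260, 16, 345]);
translate([468, 351, 363]) cube([1260, 280, 18]);


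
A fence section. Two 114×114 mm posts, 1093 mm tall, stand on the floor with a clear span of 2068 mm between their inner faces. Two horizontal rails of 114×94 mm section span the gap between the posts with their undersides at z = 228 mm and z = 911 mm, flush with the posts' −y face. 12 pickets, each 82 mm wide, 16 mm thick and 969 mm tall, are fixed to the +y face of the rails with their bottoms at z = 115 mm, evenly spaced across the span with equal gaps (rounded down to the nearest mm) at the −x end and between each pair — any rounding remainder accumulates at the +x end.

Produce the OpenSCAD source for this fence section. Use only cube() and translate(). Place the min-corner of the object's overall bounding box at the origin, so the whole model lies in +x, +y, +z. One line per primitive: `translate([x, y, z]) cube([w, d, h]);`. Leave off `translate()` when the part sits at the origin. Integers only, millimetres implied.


cube([114, 114, 1093]);
translate([2182, 0, 0]) cube([114, 114, 1093]);
translate([114, 0, 228]) cube([2068, 114, 94]);
translate([114, 0, 911]) cube([2068, 114, 94]);
translate([197, 114, 115]) cube([82, 16, 969]);
translate([362, 114, 115]) cube([82, 16, 969]);
translate([527, 114, 115]) cube([82, 16, 969]);
translate([692, 114, 115]) cube([82, 16, 969]);
translate([857, 114, 115]) cube([82, 16, 969]);
translate([1022, 114, 115]) cube([82, 16, 969]);
translate([1187, 114, 115]) cube([82, 16, 969]);
translate([1352, 114, 115]) cube([82, 16, 969]);
translate([1517, 114, 115]) cube([82, 16, 969]);
translate([1682, 114, 115]) cube([82, 16, 969]);
translate([1847, 114, 115]) cube([82, 16, 969]);
translate([2012, 114, 115]) cube([82, 16, 969]);


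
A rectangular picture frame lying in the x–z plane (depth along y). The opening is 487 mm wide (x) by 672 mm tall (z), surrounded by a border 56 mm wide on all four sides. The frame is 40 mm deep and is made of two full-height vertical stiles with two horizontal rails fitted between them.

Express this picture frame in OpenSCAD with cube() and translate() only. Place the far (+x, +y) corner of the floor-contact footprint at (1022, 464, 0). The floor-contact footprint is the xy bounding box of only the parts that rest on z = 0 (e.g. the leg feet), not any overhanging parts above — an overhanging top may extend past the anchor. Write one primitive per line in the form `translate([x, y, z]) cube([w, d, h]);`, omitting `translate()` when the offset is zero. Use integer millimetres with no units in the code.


translate([423, 424, 0]) cube([56, 40, 784]);
translate([966, 424, 0]) cube([56, 40, 784]);
translate([479, 424, 0]) cube([487, 40, 56]);
translate([479, 424, 728]) cube([487, 40, 56]);


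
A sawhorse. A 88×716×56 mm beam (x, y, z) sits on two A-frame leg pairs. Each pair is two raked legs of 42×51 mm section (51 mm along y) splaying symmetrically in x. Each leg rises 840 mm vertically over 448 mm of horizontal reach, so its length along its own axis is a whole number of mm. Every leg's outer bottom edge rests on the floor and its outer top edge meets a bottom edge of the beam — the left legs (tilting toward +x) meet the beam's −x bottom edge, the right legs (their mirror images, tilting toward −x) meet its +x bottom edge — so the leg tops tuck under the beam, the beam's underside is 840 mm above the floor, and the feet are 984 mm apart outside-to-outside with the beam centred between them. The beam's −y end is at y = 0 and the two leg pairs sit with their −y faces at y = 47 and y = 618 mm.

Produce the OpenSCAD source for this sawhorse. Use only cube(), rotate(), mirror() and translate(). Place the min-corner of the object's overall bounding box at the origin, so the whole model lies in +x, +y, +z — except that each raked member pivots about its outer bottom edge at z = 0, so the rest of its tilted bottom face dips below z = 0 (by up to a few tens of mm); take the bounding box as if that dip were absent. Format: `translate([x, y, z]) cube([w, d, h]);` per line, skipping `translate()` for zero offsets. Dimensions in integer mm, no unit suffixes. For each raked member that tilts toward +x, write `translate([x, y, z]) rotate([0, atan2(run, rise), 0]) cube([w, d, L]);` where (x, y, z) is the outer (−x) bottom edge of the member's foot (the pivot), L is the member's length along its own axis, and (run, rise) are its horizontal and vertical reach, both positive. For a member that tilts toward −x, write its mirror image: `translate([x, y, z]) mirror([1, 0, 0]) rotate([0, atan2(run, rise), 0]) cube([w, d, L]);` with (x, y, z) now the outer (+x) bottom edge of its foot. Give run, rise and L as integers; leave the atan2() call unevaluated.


// leg length = √(448² + 840²) = 952
// right-leg outer foot x = 2·448 + 88 = 984
// beam min-corner = (448, 0, 840)
translate([448, 0, 840]) cube([88, 716, 56]);
translate([0, 47, 0]) rotate([0, atan2(448, 840), 0]) cube([42, 51, 952]);
translate([984, 47, 0]) mirror([1, 0, 0]) rotate([0, atan2(448, 840), 0]) cube([42, 51, 952]);
translate([0, 618, 0]) rotate([0, atan2(448, 840), 0]) cube([42, 51, 952]);
translate([984, 618, 0]) mirror([1, 0, 0]) rotate([0, atan2(448, 840), 0]) cube([42, 51, 952]);


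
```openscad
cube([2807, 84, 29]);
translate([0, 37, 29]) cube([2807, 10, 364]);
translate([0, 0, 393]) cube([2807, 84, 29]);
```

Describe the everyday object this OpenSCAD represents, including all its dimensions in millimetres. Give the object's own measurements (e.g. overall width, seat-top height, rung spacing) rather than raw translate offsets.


An I-beam lying along x, 2807 mm long. Overall section height 422 mm. Two flanges 84 mm wide (y) and 29 mm thick, one on the floor and one at the top; a web 10 mm thick runs between them, centred on the flange width.


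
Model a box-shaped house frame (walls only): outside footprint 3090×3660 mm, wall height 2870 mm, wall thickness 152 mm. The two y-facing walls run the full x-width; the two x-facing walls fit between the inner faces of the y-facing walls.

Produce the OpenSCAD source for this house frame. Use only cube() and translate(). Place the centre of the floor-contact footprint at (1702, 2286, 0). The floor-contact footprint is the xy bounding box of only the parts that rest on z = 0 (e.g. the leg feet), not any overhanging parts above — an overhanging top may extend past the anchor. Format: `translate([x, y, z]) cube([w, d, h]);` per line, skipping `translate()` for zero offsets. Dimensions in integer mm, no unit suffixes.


translate([157, 456, 0]) cube([3090, 152, 2870]);
translate([157, 3964, 0]) cube([3090, 152, 2870]);
translate([157, 608, 0]) cube([152, 3356, 2870]);
translate([3095, 608, 0]) cube([152, 3356, 2870]);


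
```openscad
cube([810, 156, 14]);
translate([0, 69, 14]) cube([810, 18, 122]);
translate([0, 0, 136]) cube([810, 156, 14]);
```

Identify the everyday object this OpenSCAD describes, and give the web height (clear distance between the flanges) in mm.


An I-beam. The web height is 122 mm.

Two wide flanges with a thin centred web — an I-beam. Overall 150 mm minus two 14 mm flanges gives a web of 150 − 2·14 = 122 mm.


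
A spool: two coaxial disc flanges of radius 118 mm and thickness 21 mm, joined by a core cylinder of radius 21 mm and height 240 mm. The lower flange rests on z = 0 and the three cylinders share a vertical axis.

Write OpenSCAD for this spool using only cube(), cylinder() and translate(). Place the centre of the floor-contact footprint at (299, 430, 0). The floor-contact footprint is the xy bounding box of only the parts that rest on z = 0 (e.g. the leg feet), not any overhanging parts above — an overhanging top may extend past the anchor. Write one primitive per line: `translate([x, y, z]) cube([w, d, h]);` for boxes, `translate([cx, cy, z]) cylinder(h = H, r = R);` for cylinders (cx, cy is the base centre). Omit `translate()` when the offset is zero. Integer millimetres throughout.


translate([299, 430, 0]) cylinder(h = 21, r = 118);
translate([299, 430, 21]) cylinder(h = 240, r = 21);
translate([299, 430, 261]) cylinder(h = 21, r = 118);


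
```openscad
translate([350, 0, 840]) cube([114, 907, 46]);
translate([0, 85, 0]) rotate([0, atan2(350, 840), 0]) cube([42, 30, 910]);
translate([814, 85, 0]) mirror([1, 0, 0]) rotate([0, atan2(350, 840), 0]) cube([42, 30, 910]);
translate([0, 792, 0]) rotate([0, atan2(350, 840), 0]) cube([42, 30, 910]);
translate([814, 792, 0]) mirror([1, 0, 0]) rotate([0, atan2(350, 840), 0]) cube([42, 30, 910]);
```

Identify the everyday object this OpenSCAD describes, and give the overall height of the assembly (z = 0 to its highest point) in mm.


A sawhorse. The overall height is 886 mm.

A beam across two mirrored pairs of raked legs — a sawhorse. The beam's underside is at z = 840 (matching the legs' vertical rise in atan2(350, 840)) and the beam is 46 mm tall, so its top is at 840 + 46 = 886 mm. The raked legs top out at the beam's underside, so that is the highest point.


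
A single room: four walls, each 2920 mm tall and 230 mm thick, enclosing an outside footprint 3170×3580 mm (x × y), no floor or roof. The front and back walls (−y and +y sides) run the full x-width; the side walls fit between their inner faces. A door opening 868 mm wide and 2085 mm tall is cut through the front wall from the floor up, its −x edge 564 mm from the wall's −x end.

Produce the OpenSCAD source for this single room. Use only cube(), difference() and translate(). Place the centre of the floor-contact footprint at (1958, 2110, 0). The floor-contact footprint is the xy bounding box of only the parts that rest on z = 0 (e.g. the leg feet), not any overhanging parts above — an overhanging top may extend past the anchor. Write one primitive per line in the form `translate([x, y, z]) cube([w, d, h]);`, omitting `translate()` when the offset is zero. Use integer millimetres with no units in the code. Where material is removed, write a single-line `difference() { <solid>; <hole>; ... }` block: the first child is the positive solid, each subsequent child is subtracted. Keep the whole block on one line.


difference() { translate([373, 320, 0]) cube([3170, 230, 2920]); translate([937, 320, 0]) cube([868, 230, 2085]); }
translate([373, 3670, 0]) cube([3170, 230, 2920]);
translate([373, 550, 0]) cube([230, 3120, 2920]);
translate([3313, 550, 0]) cube([230, 3120, 2920]);


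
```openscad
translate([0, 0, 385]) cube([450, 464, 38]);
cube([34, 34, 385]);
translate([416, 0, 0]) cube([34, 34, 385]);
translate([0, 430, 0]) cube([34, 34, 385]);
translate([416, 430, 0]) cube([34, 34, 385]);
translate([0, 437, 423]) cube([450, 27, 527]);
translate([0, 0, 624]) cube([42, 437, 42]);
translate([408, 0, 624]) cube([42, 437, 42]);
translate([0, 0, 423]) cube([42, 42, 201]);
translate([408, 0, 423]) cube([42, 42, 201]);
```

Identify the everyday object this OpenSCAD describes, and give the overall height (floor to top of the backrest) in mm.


A chair. The overall height is 950 mm.

A slab on four corner posts with a tall panel at the back — a chair. The seat slab sits at z = 385 with thickness 38, and the 527 mm backrest starts at the seat top, so the overall height is 385 + 38 + 527 = 950 mm.


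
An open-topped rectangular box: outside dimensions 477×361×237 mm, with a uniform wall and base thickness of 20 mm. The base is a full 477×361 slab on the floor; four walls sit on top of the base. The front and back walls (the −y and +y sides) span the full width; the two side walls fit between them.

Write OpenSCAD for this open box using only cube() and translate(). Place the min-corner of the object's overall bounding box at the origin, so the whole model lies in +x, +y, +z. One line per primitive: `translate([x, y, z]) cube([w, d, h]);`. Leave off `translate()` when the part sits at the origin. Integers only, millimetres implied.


cube([477, 361, 20]);
translate([0, 0, 20]) cube([477, 20, 217]);
translate([0, 341, 20]) cube([477, 20, 217]);
translate([0, 20, 20]) cube([20, 321, 217]);
translate([457, 20, 20]) cube([20, 321, 217]);


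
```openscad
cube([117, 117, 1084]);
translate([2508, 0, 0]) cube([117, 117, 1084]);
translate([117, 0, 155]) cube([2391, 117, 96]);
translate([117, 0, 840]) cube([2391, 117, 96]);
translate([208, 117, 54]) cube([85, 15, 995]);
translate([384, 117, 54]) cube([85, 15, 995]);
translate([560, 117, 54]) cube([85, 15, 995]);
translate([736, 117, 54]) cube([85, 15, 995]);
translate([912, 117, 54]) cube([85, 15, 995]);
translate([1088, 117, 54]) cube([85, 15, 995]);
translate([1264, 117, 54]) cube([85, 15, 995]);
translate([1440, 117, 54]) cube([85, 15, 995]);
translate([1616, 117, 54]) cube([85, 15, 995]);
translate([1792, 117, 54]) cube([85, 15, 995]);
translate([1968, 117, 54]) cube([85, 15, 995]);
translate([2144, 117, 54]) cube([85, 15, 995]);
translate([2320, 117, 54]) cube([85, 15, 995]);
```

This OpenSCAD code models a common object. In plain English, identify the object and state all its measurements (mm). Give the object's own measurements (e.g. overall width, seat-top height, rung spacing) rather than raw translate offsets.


A fence section. Two 117×117 mm posts, 1084 mm tall, stand on the floor with a clear span of 2391 mm between their inner faces. Two horizontal rails of 117×96 mm section span the gap between the posts with their undersides at z = 155 mm and z = 840 mm, flush with the posts' −y face. 13 pickets, each 85 mm wide, 15 mm thick and 995 mm tall, are fixed to the +y face of the rails with their bottoms at z = 54 mm, spaced across the span with a 91 mm gap after the −x post and between neighbouring pickets, with 103 mm left before the +x post.


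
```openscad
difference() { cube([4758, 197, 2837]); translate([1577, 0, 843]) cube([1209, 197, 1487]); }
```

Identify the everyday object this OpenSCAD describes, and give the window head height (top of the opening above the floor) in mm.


A wall with a window opening. The window head height is 2330 mm.

A wall with a rectangular opening subtracted — a window. Sill at z = 843, opening 1487 mm tall, so the head is at 843 + 1487 = 2330 mm.


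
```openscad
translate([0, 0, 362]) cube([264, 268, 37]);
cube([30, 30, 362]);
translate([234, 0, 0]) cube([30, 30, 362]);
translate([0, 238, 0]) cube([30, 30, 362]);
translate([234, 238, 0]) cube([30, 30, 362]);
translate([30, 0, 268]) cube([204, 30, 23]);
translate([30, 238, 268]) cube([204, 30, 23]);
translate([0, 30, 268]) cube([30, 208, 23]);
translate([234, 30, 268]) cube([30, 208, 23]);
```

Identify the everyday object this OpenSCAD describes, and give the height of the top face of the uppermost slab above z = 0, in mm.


A stool. The seat height is 399 mm.

A 264×268×37 slab at z = 362 on four corner posts — a stool. The seat top is 362 + 37 = 399 mm.


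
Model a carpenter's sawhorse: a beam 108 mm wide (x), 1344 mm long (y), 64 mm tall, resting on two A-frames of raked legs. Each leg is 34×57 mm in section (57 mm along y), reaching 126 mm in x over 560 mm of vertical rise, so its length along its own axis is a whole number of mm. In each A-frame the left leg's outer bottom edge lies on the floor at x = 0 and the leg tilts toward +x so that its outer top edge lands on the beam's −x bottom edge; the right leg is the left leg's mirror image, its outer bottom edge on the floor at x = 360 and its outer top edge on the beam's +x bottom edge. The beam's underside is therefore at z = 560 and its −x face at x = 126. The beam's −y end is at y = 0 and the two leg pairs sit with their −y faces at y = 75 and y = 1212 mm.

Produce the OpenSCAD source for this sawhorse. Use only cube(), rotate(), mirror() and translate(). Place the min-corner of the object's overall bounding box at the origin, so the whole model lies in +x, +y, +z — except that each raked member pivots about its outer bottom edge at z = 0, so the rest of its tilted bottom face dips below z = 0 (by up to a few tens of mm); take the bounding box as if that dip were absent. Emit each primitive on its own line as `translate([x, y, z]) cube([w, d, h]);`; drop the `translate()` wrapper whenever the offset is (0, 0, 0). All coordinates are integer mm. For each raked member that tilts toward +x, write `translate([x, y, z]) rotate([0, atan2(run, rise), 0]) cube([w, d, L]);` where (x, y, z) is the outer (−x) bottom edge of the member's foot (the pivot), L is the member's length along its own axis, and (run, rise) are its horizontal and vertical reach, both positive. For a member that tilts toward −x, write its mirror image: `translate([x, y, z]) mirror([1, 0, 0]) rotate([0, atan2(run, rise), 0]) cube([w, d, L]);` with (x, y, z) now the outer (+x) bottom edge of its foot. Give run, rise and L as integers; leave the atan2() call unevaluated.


translate([126, 0, 560]) cube([108, 1344, 64]);
translate([0, 75, 0]) rotate([0, atan2(126, 560), 0]) cube([34, 57, 574]);
translate([360, 75, 0]) mirror([1, 0, 0]) rotate([0, atan2(126, 560), 0]) cube([34, 57, 574]);
translate([0, 1212, 0]) rotate([0, atan2(126, 560), 0]) cube([34, 57, 574]);
translate([360, 1212, 0]) mirror([1, 0, 0]) rotate([0, atan2(126, 560), 0]) cube([34, 57, 574]);


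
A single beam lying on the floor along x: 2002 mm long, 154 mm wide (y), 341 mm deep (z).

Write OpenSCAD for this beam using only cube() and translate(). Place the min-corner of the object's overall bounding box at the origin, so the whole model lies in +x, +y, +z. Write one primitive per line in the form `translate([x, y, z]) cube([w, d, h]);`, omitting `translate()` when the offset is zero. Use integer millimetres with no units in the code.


cube([2002, 154, 341]);


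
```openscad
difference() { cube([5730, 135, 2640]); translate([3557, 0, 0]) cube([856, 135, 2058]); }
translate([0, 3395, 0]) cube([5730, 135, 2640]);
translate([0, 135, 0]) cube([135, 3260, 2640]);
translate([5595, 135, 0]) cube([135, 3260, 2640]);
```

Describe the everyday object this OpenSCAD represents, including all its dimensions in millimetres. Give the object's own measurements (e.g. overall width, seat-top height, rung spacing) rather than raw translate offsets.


A single room: four walls, each 2640 mm tall and 135 mm thick, enclosing an outside footprint 5730×3530 mm (x × y), no floor or roof. The front and back walls (−y and +y sides) run the full x-width; the side walls fit between their inner faces. A door opening 856 mm wide and 2058 mm tall is cut through the front wall from the floor up, its −x edge 3557 mm from the wall's −x end.


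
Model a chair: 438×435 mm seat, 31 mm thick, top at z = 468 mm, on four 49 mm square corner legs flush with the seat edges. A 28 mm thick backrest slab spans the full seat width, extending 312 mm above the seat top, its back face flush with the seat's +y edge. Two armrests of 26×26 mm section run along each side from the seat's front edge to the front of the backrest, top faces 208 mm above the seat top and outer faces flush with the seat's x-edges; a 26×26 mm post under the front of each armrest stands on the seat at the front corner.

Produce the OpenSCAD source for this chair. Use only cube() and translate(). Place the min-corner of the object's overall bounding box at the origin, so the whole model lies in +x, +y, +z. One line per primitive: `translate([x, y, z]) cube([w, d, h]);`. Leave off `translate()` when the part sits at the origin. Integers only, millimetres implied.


translate([0, 0, 437]) cube([438, 435, 31]);
cube([49, 49, 437]);
translate([389, 0, 0]) cube([49, 49, 437]);
translate([0, 386, 0]) cube([49, 49, 437]);
translate([389, 386, 0]) cube([49, 49, 437]);
translate([0, 407, 468]) cube([438, 28, 312]);
translate([0, 0, 650]) cube([26, 407, 26]);
translate([412, 0, 650]) cube([26, 407, 26]);
translate([0, 0, 468]) cube([26, 26, 182]);
translate([412, 0, 468]) cube([26, 26, 182]);


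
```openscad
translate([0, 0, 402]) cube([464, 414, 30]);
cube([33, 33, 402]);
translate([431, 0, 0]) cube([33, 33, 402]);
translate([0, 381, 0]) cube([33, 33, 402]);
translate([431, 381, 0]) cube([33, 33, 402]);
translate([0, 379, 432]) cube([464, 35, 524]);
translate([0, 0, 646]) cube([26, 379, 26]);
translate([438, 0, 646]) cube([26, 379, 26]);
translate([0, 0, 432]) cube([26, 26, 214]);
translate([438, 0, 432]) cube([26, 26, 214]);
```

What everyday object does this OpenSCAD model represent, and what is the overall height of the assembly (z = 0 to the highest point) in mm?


A chair. The overall height is 956 mm.

A slab on four corner posts with a tall panel at the back — a chair. The seat slab sits at z = 402 with thickness 30, and the 524 mm backrest starts at the seat top, so the overall height is 402 + 30 + 524 = 956 mm.


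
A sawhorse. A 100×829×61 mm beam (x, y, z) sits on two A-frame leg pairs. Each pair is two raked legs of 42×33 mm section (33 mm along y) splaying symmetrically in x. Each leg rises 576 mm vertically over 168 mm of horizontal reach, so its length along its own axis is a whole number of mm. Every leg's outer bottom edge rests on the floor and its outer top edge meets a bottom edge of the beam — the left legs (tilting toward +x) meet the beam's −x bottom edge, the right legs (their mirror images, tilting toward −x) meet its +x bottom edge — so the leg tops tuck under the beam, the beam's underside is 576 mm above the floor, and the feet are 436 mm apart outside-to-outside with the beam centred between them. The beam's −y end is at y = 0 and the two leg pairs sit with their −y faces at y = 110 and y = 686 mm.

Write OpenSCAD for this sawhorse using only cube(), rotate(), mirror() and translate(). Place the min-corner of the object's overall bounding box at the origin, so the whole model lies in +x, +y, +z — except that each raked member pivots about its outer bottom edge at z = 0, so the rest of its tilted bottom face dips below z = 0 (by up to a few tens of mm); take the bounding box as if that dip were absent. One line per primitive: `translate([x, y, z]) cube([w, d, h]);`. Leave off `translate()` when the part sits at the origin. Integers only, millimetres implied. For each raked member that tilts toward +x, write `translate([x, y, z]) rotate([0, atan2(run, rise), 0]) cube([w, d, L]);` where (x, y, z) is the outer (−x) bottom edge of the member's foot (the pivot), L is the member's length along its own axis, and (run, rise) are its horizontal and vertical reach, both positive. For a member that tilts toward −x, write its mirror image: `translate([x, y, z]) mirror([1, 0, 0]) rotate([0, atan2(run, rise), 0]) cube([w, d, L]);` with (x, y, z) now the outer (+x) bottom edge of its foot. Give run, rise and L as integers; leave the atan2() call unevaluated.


// leg length = √(168² + 576²) = 600
// right-leg outer foot x = 2·168 + 100 = 436
// beam min-corner = (168, 0, 576)
translate([168, 0, 576]) cube([100, 829, 61]);
translate([0, 110, 0]) rotate([0, atan2(168, 576), 0]) cube([42, 33, 600]);
translate([436, 110, 0]) mirror([1, 0, 0]) rotate([0, atan2(168, 576), 0]) cube([42, 33, 600]);
translate([0, 686, 0]) rotate([0, atan2(168, 576), 0]) cube([42, 33, 600]);
translate([436, 686, 0]) mirror([1, 0, 0]) rotate([0, atan2(168, 576), 0]) cube([42, 33, 600]);


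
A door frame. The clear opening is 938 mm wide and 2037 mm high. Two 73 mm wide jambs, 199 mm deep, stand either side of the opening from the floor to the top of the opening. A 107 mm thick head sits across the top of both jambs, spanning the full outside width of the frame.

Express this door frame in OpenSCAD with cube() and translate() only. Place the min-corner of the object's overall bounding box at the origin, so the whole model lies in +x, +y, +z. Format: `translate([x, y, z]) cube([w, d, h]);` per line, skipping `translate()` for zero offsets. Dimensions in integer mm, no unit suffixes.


cube([73, 199, 2037]);
translate([1011, 0, 0]) cube([73, 199, 2037]);
translate([0, 0, 2037]) cube([1084, 199, 107]);


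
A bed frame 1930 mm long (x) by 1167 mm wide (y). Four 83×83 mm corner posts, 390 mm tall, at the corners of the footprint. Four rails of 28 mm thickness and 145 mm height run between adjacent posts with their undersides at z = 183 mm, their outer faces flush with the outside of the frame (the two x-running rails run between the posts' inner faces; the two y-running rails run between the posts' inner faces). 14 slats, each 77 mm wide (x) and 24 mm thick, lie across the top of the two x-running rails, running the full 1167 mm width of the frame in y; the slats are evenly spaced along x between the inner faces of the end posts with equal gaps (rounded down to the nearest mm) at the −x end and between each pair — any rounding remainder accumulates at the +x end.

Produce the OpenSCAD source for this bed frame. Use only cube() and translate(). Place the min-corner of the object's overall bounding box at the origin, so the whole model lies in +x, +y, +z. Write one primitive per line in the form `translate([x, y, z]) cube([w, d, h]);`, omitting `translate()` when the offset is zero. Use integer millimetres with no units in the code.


cube([83, 83, 390]);
translate([0, 1084, 0]) cube([83, 83, 390]);
translate([1847, 0, 0]) cube([83, 83, 390]);
translate([1847, 1084, 0]) cube([83, 83, 390]);
translate([83, 0, 183]) cube([1764, 28, 145]);
translate([83, 1139, 183]) cube([1764, 28, 145]);
translate([0, 83, 183]) cube([28, 1001, 145]);
translate([1902, 83, 183]) cube([28, 1001, 145]);
translate([128, 0, 328]) cube([77, 1167, 24]);
translate([250, 0, 328]) cube([77, 1167, 24]);
translate([372, 0, 328]) cube([77, 1167, 24]);
translate([494, 0, 328]) cube([77, 1167, 24]);
translate([616, 0, 328]) cube([77, 1167, 24]);
translate([738, 0, 328]) cube([77, 1167, 24]);
translate([860, 0, 328]) cube([77, 1167, 24]);
translate([982, 0, 328]) cube([77, 1167, 24]);
translate([1104, 0, 328]) cube([77, 1167, 24]);
translate([1226, 0, 328]) cube([77, 1167, 24]);
translate([1348, 0, 328]) cube([77, 1167, 24]);
translate([1470, 0, 328]) cube([77, 1167, 24]);
translate([1592, 0, 328]) cube([77, 1167, 24]);
translate([1714, 0, 328]) cube([77, 1167, 24]);


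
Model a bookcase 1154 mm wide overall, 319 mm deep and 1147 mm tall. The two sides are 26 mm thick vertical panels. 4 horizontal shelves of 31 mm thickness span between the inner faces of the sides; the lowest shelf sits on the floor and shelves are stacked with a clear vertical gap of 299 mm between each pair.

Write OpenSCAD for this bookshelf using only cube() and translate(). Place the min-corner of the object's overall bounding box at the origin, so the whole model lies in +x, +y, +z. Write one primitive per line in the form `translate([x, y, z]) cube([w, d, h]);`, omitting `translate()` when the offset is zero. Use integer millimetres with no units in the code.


cube([26, 319, 1147]);
translate([1128, 0, 0]) cube([26, 319, 1147]);
translate([26, 0, 0]) cube([1102, 319, 31]);
translate([26, 0, 330]) cube([1102, 319, 31]);
translate([26, 0, 660]) cube([1102, 319, 31]);
translate([26, 0, 990]) cube([1102, 319, 31]);
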